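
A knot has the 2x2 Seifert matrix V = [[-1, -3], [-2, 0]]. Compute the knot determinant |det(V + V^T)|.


Step 1: Form V + V^T where V = [[-1, -3], [-2, 0]]
  V^T = [[-1, -2], [-3, 0]]
  V + V^T = [[-2, -5], [-5, 0]]
Step 2: det(V + V^T) = (-2)*0 - (-5)*(-5)
  = 0 - 25 = -25
Step 3: Knot determinant = |det(V + V^T)| = |-25| = 25

25


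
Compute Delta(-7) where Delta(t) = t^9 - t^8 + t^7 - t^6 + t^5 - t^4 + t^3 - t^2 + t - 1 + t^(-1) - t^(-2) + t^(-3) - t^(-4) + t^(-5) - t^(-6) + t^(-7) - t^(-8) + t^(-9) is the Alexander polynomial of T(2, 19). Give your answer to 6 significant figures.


Substituting t = -7 into Delta(t) = t^9 - t^8 + t^7 - t^6 + t^5 - t^4 + t^3 - t^2 + t - 1 + t^(-1) - t^(-2) + t^(-3) - t^(-4) + t^(-5) - t^(-6) + t^(-7) - t^(-8) + t^(-9):
Term values: (-40353607) + (-5764801) + (-823543) + (-117649) + (-16807) + (-2401) + (-343) + (-49) + (-7) + (-1) + (-0.142857) + (-0.0204082) + (-0.00291545) + (-0.000416493) + (-5.9499e-05) + (-8.49986e-06) + (-1.21427e-06) + (-1.73467e-07) + (-2.47809e-08)
Sum = -47079208.17
Rounded to 6 significant figures: -4.70792e+07

-4.70792e+07


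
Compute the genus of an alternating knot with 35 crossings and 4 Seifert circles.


For alternating knots, g = (c - s + 1)/2.
= (35 - 4 + 1)/2
= 32/2 = 16

16


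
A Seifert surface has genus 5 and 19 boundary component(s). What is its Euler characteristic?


chi = 2 - 2g - b
= 2 - 2*5 - 19
= 2 - 10 - 19 = -27

-27


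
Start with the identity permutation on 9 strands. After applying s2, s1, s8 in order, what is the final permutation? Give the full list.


Starting with identity [1, 2, 3, 4, 5, 6, 7, 8, 9].
Apply generators in sequence:
  After s2: [1, 3, 2, 4, 5, 6, 7, 8, 9]
  After s1: [3, 1, 2, 4, 5, 6, 7, 8, 9]
  After s8: [3, 1, 2, 4, 5, 6, 7, 9, 8]
Final permutation: [3, 1, 2, 4, 5, 6, 7, 9, 8]

[3, 1, 2, 4, 5, 6, 7, 9, 8]


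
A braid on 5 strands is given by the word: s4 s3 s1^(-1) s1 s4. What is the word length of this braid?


The word length counts the number of generators (including inverses).
Listing each generator: s4, s3, s1^(-1), s1, s4
There are 5 generators in this braid word.

5


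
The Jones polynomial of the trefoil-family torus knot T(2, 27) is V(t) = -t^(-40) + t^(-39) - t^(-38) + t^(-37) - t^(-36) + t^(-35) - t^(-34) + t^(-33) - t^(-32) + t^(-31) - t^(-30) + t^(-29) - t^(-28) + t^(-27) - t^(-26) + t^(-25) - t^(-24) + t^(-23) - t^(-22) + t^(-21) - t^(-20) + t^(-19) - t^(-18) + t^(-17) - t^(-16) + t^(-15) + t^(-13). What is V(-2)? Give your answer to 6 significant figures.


Substituting t = -2 into V(t) = -t^(-40) + t^(-39) - t^(-38) + t^(-37) - t^(-36) + t^(-35) - t^(-34) + t^(-33) - t^(-32) + t^(-31) - t^(-30) + t^(-29) - t^(-28) + t^(-27) - t^(-26) + t^(-25) - t^(-24) + t^(-23) - t^(-22) + t^(-21) - t^(-20) + t^(-19) - t^(-18) + t^(-17) - t^(-16) + t^(-15) + t^(-13):
  (-)t^(-40) = -9.09495e-13
  (+)t^(-39) = -1.81899e-12
  (-)t^(-38) = -3.63798e-12
  (+)t^(-37) = -7.27596e-12
  (-)t^(-36) = -1.45519e-11
  (+)t^(-35) = -2.91038e-11
  (-)t^(-34) = -5.82077e-11
  (+)t^(-33) = -1.16415e-10
  (-)t^(-32) = -2.32831e-10
  (+)t^(-31) = -4.65661e-10
  (-)t^(-30) = -9.31323e-10
  (+)t^(-29) = -1.86265e-09
  (-)t^(-28) = -3.72529e-09
  (+)t^(-27) = -7.45058e-09
  (-)t^(-26) = -1.49012e-08
  (+)t^(-25) = -2.98023e-08
  (-)t^(-24) = -5.96046e-08
  (+)t^(-23) = -1.19209e-07
  (-)t^(-22) = -2.38419e-07
  (+)t^(-21) = -4.76837e-07
  (-)t^(-20) = -9.53674e-07
  (+)t^(-19) = -1.90735e-06
  (-)t^(-18) = -3.8147e-06
  (+)t^(-17) = -7.62939e-06
  (-)t^(-16) = -1.52588e-05
  (+)t^(-15) = -3.05176e-05
  (+)t^(-13) = -0.00012207
Sum = (-9.09495e-13) + (-1.81899e-12) + (-3.63798e-12) + (-7.27596e-12) + (-1.45519e-11) + (-2.91038e-11) + (-5.82077e-11) + (-1.16415e-10) + (-2.32831e-10) + (-4.65661e-10) + (-9.31323e-10) + (-1.86265e-09) + (-3.72529e-09) + (-7.45058e-09) + (-1.49012e-08) + (-2.98023e-08) + (-5.96046e-08) + (-1.19209e-07) + (-2.38419e-07) + (-4.76837e-07) + (-9.53674e-07) + (-1.90735e-06) + (-3.8147e-06) + (-7.62939e-06) + (-1.52588e-05) + (-3.05176e-05) + (-0.00012207)
= -0.0001831054678
Rounded to 6 significant figures: -0.000183105

-0.000183105


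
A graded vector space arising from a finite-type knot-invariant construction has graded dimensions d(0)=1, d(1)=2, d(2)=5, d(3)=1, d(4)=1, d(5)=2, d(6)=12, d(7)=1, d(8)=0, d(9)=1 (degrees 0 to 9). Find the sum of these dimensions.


Total dimension = d(0) + d(1) + ... + d(9)
= 1 + 2 + 5 + 1 + 1 + 2 + 12 + 1 + 0 + 1
= 26

26


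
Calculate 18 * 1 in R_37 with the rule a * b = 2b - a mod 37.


18 * 1 = 2*1 - 18 mod 37
= 2 - 18 mod 37
= -16 mod 37 = 21

21


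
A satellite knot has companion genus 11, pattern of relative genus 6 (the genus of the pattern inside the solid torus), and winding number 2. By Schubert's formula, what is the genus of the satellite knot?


Schubert: g(satellite) = g_rel(pattern) + |winding| * g(companion),
where g_rel(pattern) is the genus of the pattern relative to the solid torus.
= 6 + 2 * 11
= 6 + 22 = 28

28


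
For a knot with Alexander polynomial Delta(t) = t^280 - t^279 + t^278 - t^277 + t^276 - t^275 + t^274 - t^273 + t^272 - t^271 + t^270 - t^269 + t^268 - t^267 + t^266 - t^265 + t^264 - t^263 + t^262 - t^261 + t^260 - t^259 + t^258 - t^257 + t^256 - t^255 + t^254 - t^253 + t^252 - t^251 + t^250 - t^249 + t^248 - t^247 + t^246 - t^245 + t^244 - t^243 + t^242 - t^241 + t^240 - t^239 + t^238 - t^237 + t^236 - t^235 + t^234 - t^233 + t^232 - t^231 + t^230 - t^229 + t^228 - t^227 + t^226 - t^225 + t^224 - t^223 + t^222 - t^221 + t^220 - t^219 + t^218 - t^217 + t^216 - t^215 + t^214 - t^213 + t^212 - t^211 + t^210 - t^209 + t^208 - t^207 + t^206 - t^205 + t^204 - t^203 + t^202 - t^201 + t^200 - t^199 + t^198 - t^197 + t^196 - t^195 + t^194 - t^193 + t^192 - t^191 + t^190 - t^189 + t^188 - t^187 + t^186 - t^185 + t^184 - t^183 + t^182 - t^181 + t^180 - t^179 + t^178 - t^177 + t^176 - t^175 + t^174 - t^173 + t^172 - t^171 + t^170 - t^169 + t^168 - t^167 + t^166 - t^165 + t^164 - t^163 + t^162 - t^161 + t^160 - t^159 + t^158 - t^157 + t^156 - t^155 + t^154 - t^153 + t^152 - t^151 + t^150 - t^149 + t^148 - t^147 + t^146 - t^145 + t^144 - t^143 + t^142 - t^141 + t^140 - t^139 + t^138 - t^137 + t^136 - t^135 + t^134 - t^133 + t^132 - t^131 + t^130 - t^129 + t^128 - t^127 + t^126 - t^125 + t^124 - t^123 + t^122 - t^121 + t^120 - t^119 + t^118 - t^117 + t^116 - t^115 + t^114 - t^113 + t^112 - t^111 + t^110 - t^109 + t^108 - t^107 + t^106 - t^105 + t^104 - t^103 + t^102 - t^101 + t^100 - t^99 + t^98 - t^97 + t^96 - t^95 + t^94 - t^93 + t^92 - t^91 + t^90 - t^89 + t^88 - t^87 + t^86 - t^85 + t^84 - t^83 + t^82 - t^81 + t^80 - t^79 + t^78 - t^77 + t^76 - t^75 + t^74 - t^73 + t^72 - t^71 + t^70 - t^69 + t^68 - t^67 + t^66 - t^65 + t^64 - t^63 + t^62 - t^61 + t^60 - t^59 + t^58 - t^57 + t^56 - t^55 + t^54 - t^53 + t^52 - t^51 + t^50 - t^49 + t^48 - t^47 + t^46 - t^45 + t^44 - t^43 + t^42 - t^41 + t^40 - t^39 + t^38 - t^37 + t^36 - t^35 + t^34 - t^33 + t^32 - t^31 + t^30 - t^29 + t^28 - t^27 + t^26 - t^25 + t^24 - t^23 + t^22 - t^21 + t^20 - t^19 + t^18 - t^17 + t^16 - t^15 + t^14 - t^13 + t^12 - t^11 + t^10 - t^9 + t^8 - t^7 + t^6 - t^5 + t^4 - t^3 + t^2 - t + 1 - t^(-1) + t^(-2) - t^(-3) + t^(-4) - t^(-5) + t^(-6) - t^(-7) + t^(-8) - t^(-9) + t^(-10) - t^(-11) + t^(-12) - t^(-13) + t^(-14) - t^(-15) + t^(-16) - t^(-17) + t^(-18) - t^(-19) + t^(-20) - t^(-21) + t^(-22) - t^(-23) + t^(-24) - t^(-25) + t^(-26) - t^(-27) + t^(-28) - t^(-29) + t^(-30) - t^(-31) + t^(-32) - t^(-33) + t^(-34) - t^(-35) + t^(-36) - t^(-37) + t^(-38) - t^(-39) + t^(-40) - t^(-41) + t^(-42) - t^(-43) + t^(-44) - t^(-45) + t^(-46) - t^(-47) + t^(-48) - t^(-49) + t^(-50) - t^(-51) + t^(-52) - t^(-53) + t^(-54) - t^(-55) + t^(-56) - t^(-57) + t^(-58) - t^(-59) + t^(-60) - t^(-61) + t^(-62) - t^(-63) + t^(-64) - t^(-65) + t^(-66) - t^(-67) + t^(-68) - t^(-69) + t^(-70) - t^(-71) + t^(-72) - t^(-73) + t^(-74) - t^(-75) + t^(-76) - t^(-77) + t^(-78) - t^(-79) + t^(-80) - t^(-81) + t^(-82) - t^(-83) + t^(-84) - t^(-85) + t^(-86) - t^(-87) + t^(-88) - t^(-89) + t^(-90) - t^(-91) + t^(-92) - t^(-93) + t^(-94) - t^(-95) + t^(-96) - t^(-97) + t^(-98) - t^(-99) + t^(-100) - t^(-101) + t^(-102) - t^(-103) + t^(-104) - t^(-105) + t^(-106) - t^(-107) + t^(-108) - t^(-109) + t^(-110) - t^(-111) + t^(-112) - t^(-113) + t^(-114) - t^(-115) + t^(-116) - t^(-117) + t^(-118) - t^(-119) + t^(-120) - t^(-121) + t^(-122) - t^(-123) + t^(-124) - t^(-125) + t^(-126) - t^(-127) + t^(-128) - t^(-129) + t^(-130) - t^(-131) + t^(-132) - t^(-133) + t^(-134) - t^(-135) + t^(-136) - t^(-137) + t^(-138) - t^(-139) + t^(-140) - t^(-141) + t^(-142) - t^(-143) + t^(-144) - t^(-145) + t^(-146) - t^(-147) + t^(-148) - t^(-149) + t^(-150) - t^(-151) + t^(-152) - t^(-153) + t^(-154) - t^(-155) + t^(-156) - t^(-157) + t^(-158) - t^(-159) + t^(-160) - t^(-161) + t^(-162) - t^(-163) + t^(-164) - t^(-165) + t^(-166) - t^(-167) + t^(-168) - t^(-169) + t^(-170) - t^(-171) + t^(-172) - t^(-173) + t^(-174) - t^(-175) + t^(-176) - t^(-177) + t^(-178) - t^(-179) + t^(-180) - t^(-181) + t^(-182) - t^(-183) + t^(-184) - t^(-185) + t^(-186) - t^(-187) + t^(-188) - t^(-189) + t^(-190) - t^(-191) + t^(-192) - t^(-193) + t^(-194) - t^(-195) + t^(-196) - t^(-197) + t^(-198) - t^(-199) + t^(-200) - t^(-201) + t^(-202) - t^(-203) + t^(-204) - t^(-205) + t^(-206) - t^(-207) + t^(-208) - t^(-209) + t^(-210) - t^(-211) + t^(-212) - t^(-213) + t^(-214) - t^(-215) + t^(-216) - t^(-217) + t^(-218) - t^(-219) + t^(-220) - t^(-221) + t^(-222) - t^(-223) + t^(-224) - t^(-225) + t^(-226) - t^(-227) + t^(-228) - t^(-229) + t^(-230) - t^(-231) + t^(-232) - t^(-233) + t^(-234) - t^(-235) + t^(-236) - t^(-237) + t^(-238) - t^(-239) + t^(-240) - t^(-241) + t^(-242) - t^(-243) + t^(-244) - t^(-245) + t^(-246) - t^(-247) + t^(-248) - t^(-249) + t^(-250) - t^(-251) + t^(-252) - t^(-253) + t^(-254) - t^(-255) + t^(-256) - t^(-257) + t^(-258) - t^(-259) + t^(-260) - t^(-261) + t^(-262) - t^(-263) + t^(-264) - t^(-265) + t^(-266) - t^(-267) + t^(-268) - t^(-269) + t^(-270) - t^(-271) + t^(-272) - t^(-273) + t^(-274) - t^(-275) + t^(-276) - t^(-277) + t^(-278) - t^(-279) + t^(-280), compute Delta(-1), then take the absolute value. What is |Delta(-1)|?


Step 1: The polynomial has 561 terms with alternating signs, exponents from 280 down to -280.
Step 2: Substitute t = -1. The i-th term has coefficient (-1)^i and exponent (m-i),
  so its value is (-1)^i * (-1)^(m-i) = (-1)^m = 1 for every i.
Step 3: All 561 terms equal 1, so Delta(-1) = 561 * (1) = 561
Step 4: |Delta(-1)| = 561

561


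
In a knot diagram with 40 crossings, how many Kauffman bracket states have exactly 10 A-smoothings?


We choose which 10 of 40 crossings get A-smoothings.
C(40, 10) = 40! / (10! * 30!)
= 847660528

847660528


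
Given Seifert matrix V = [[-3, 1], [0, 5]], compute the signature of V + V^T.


Step 1: V + V^T = [[-6, 1], [1, 10]]
Step 2: trace = 4, det = -61
Step 3: Discriminant = 4^2 - 4*(-61) = 260
Step 4: Eigenvalues: 10.0623, -6.06226
Step 5: Signature = (# positive eigenvalues) - (# negative eigenvalues) = 0

0


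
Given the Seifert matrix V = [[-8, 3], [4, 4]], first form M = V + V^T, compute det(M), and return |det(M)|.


Step 1: Form V + V^T where V = [[-8, 3], [4, 4]]
  V^T = [[-8, 4], [3, 4]]
  V + V^T = [[-16, 7], [7, 8]]
Step 2: det(V + V^T) = (-16)*8 - 7*7
  = -128 - 49 = -177
Step 3: Knot determinant = |det(V + V^T)| = |-177| = 177

177


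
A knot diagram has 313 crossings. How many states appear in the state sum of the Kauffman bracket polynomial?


Each crossing contributes 2 choices (A-smoothing or B-smoothing).
Total states = 2^313 = 16687398718132110018711107079449625895333629080911349765211262561111091607661254297054391304192

16687398718132110018711107079449625895333629080911349765211262561111091607661254297054391304192


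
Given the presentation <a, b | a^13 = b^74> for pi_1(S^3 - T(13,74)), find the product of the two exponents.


The relation is a^13 = b^74.
Product of exponents = 13 * 74
= 962

962


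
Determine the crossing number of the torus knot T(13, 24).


For a torus knot T(p, q) with gcd(p,q)=1,
the crossing number is min(p*(q-1), q*(p-1)).
p*(q-1) = 13*23 = 299
q*(p-1) = 24*12 = 288
min(299, 288) = 288

288


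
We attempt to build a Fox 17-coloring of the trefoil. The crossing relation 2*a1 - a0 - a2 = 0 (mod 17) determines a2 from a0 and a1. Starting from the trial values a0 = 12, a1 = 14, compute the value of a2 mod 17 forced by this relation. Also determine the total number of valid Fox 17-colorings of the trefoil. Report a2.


Step 1: Apply the given crossing relation 2*a1 - a0 - a2 = 0 (mod 17).
  a2 = 2*a1 - a0 mod 17
  a2 = 2*14 - 12 mod 17
  a2 = 28 - 12 mod 17
  a2 = 16 mod 17 = 16
Step 2: The trefoil has determinant 3.
  Number of Fox p-colorings (p prime) is p^2 if p = 3, else p.
  Since 17 does not divide 3, only trivial (constant) colorings exist.
  (So the trial a0 = 12, a1 = 14 with a0 != a1 does NOT extend to a valid coloring of the whole trefoil: the other two crossing relations require 3*(a1 - a0) = 0 (mod 17), which fails.)
  Total colorings = 17
Step 3: a2 = 16, total Fox 17-colorings = 17

16


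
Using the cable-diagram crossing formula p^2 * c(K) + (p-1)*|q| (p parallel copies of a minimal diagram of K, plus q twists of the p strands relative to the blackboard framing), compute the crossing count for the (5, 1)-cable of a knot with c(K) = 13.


Step 1: Each of the c(K) crossings of the companion diagram becomes p*p = p^2 crossings among the p parallel strands, and each of the |q| twists s_1 s_2 ... s_(p-1) adds (p-1) crossings.
  Crossings = p^2 * c(K) + (p-1)*|q|
Step 2: = 5^2 * 13 + (5-1)*1
Step 3: = 25*13 + 4*1
Step 4: = 325 + 4 = 329

329


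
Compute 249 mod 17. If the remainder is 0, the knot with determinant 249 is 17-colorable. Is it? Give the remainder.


Step 1: A knot is p-colorable if and only if p divides its determinant.
Step 2: Compute 249 mod 17.
249 = 14 * 17 + 11
Step 3: 249 mod 17 = 11
Step 4: The knot is 17-colorable: no

11


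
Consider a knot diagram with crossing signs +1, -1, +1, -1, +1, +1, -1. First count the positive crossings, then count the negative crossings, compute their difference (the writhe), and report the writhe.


Step 1: Count positive crossings (+1).
Positive crossings: 4
Step 2: Count negative crossings (-1).
Negative crossings: 3
Step 3: Writhe = (positive) - (negative)
w = 4 - 3 = 1
Step 4: |w| = 1, and w is positive

1


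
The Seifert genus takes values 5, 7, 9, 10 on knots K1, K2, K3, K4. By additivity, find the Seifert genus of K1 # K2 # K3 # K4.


The Seifert genus is additive under connected sum.
Seifert genus(K1 # K2 # K3 # K4) = (5) + (7) + (9) + (10)
= 31

31


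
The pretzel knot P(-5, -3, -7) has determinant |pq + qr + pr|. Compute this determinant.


Step 1: Compute pq + qr + pr.
pq = (-5)*(-3) = 15
qr = (-3)*(-7) = 21
pr = (-5)*(-7) = 35
pq + qr + pr = 15 + 21 + 35 = 71
Step 2: Take absolute value.
det(P(-5,-3,-7)) = |71| = 71

71


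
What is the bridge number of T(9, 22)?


The bridge number of T(p,q) is min(p,q).
min(9, 22) = 9

9


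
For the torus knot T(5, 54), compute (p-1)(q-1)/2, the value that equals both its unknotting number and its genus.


For a torus knot T(p,q), both the unknotting number and genus equal (p-1)(q-1)/2.
= (5-1)(54-1)/2
= 4*53/2
= 212/2 = 106

106


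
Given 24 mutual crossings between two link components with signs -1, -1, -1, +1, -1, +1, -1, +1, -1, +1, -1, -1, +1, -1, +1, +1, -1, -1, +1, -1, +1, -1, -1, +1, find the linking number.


Step 1: Count positive crossings: 10
Step 2: Count negative crossings: 14
Step 3: Sum of signs = 10 - 14 = -4
Step 4: Linking number = sum/2 = -4/2 = -2

-2


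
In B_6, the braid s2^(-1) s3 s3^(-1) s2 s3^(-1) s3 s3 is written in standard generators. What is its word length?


The word length counts the number of generators (including inverses).
Listing each generator: s2^(-1), s3, s3^(-1), s2, s3^(-1), s3, s3
There are 7 generators in this braid word.

7


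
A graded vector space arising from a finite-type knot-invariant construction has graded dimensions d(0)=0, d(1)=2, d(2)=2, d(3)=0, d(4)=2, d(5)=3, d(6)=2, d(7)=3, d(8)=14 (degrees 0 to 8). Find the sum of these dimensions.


Total dimension = d(0) + d(1) + ... + d(8)
= 0 + 2 + 2 + 0 + 2 + 3 + 2 + 3 + 14
= 28

28


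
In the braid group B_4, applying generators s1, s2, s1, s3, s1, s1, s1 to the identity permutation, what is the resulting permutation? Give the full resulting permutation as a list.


Starting with identity [1, 2, 3, 4].
Apply generators in sequence:
  After s1: [2, 1, 3, 4]
  After s2: [2, 3, 1, 4]
  After s1: [3, 2, 1, 4]
  After s3: [3, 2, 4, 1]
  After s1: [2, 3, 4, 1]
  After s1: [3, 2, 4, 1]
  After s1: [2, 3, 4, 1]
Final permutation: [2, 3, 4, 1]

[2, 3, 4, 1]


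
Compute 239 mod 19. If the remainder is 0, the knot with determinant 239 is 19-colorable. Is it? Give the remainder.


Step 1: A knot is p-colorable if and only if p divides its determinant.
Step 2: Compute 239 mod 19.
239 = 12 * 19 + 11
Step 3: 239 mod 19 = 11
Step 4: The knot is 19-colorable: no

11


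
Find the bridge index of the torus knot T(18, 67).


The bridge number of T(p,q) is min(p,q).
min(18, 67) = 18

18


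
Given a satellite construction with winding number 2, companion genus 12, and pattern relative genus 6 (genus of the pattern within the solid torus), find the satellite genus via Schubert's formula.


Schubert: g(satellite) = g_rel(pattern) + |winding| * g(companion),
where g_rel(pattern) is the genus of the pattern relative to the solid torus.
= 6 + 2 * 12
= 6 + 24 = 30

30


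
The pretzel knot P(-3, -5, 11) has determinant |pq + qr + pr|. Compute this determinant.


Step 1: Compute pq + qr + pr.
pq = (-3)*(-5) = 15
qr = (-5)*11 = -55
pr = (-3)*11 = -33
pq + qr + pr = 15 + (-55) + (-33) = -73
Step 2: Take absolute value.
det(P(-3,-5,11)) = |-73| = 73

73


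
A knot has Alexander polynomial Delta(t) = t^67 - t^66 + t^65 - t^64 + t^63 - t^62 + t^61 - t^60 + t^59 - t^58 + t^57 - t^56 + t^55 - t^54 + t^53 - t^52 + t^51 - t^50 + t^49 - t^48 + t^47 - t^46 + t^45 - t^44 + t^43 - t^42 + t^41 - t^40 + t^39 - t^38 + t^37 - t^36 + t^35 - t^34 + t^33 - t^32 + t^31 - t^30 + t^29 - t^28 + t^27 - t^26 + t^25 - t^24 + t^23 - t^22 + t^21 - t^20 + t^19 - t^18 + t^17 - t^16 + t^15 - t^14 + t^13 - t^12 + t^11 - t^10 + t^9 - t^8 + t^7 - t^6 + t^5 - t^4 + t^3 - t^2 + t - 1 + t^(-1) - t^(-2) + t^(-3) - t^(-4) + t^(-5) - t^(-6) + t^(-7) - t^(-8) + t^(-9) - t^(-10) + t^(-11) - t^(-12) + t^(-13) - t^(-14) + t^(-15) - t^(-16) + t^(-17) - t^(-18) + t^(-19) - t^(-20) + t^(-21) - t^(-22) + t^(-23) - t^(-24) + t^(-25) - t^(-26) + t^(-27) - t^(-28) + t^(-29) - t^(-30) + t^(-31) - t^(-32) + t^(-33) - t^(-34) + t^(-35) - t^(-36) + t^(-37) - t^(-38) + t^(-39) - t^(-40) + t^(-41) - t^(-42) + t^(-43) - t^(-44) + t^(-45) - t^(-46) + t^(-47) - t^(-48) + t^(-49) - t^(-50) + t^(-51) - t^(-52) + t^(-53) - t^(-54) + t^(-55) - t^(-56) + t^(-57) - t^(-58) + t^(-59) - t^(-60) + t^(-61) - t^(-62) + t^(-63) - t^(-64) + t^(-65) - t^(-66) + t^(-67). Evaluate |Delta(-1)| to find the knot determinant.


Step 1: The polynomial has 135 terms with alternating signs, exponents from 67 down to -67.
Step 2: Substitute t = -1. The i-th term has coefficient (-1)^i and exponent (m-i),
  so its value is (-1)^i * (-1)^(m-i) = (-1)^m = -1 for every i.
Step 3: All 135 terms equal -1, so Delta(-1) = 135 * (-1) = -135
Step 4: |Delta(-1)| = 135

135


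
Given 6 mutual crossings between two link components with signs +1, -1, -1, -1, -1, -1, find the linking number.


Step 1: Count positive crossings: 1
Step 2: Count negative crossings: 5
Step 3: Sum of signs = 1 - 5 = -4
Step 4: Linking number = sum/2 = -4/2 = -2

-2


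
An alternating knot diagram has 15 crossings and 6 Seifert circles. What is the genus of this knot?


For alternating knots, g = (c - s + 1)/2.
= (15 - 6 + 1)/2
= 10/2 = 5

5


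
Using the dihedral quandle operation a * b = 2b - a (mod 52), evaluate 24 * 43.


24 * 43 = 2*43 - 24 mod 52
= 86 - 24 mod 52
= 62 mod 52 = 10

10


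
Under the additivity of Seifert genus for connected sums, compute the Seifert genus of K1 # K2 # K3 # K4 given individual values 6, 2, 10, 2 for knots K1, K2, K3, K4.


The Seifert genus is additive under connected sum.
Seifert genus(K1 # K2 # K3 # K4) = (6) + (2) + (10) + (2)
= 20

20


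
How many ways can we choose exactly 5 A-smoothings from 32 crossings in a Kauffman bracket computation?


We choose which 5 of 32 crossings get A-smoothings.
C(32, 5) = 32! / (5! * 27!)
= 201376

201376


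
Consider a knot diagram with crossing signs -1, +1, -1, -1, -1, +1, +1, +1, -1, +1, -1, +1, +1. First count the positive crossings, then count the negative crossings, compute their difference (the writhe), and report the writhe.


Step 1: Count positive crossings (+1).
Positive crossings: 7
Step 2: Count negative crossings (-1).
Negative crossings: 6
Step 3: Writhe = (positive) - (negative)
w = 7 - 6 = 1
Step 4: |w| = 1, and w is positive

1


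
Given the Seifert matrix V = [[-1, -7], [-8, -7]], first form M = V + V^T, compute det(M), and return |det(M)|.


Step 1: Form V + V^T where V = [[-1, -7], [-8, -7]]
  V^T = [[-1, -8], [-7, -7]]
  V + V^T = [[-2, -15], [-15, -14]]
Step 2: det(V + V^T) = (-2)*(-14) - (-15)*(-15)
  = 28 - 225 = -197
Step 3: Knot determinant = |det(V + V^T)| = |-197| = 197

197


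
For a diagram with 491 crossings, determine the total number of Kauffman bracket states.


Each crossing contributes 2 choices (A-smoothing or B-smoothing).
Total states = 2^491 = 6393341031047152089869511126616404594173128996177860916959553453312761321102879990006386899074031556935325554936640763689877454191182408307282280448

6393341031047152089869511126616404594173128996177860916959553453312761321102879990006386899074031556935325554936640763689877454191182408307282280448


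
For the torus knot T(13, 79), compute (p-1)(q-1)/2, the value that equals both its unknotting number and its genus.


For a torus knot T(p,q), both the unknotting number and genus equal (p-1)(q-1)/2.
= (13-1)(79-1)/2
= 12*78/2
= 936/2 = 468

468


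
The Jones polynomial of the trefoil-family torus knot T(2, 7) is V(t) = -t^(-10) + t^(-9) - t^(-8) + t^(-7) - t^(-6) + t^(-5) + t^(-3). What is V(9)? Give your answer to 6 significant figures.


Substituting t = 9 into V(t) = -t^(-10) + t^(-9) - t^(-8) + t^(-7) - t^(-6) + t^(-5) + t^(-3):
  (-)t^(-10) = -2.86797e-10
  (+)t^(-9) = 2.58117e-09
  (-)t^(-8) = -2.32306e-08
  (+)t^(-7) = 2.09075e-07
  (-)t^(-6) = -1.88168e-06
  (+)t^(-5) = 1.69351e-05
  (+)t^(-3) = 0.00137174
Sum = (-2.86797e-10) + (2.58117e-09) + (-2.32306e-08) + (2.09075e-07) + (-1.88168e-06) + (1.69351e-05) + (0.00137174)
= 0.001386983663
Rounded to 6 significant figures: 0.00138698

0.00138698


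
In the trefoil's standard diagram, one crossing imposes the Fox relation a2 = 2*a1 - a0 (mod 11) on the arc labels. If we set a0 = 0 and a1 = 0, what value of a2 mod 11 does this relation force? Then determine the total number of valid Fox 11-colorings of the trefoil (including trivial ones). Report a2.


Step 1: Apply the given crossing relation 2*a1 - a0 - a2 = 0 (mod 11).
  a2 = 2*a1 - a0 mod 11
  a2 = 2*0 - 0 mod 11
  a2 = 0 - 0 mod 11
  a2 = 0 mod 11 = 0
Step 2: The trefoil has determinant 3.
  Number of Fox p-colorings (p prime) is p^2 if p = 3, else p.
  Since 11 does not divide 3, only trivial (constant) colorings exist.
  (Here a0 = a1 = a2 = 0, the constant coloring, which is valid.)
  Total colorings = 11
Step 3: a2 = 0, total Fox 11-colorings = 11

0


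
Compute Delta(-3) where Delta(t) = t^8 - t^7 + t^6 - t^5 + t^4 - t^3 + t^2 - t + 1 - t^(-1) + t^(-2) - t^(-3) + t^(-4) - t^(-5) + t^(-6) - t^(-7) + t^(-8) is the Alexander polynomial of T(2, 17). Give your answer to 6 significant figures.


Substituting t = -3 into Delta(t) = t^8 - t^7 + t^6 - t^5 + t^4 - t^3 + t^2 - t + 1 - t^(-1) + t^(-2) - t^(-3) + t^(-4) - t^(-5) + t^(-6) - t^(-7) + t^(-8):
Term values: (6561) + (2187) + (729) + (243) + (81) + (27) + (9) + (3) + (1) + (0.333333) + (0.111111) + (0.037037) + (0.0123457) + (0.00411523) + (0.00137174) + (0.000457247) + (0.000152416)
Sum = 9841.499924
Rounded to 6 significant figures: 9841.5

9841.5


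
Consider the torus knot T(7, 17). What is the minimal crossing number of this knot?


For a torus knot T(p, q) with gcd(p,q)=1,
the crossing number is min(p*(q-1), q*(p-1)).
p*(q-1) = 7*16 = 112
q*(p-1) = 17*6 = 102
min(112, 102) = 102

102


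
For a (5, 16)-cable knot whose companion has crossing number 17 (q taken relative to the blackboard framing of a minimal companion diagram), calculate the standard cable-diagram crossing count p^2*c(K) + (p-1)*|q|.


Step 1: Each of the c(K) crossings of the companion diagram becomes p*p = p^2 crossings among the p parallel strands, and each of the |q| twists s_1 s_2 ... s_(p-1) adds (p-1) crossings.
  Crossings = p^2 * c(K) + (p-1)*|q|
Step 2: = 5^2 * 17 + (5-1)*16
Step 3: = 25*17 + 4*16
Step 4: = 425 + 64 = 489

489


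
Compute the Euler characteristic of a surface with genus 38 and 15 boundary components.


chi = 2 - 2g - b
= 2 - 2*38 - 15
= 2 - 76 - 15 = -89

-89


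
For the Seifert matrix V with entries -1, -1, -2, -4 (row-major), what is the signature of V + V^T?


Step 1: V + V^T = [[-2, -3], [-3, -8]]
Step 2: trace = -10, det = 7
Step 3: Discriminant = (-10)^2 - 4*7 = 72
Step 4: Eigenvalues: -0.757359, -9.24264
Step 5: Signature = (# positive eigenvalues) - (# negative eigenvalues) = -2

-2


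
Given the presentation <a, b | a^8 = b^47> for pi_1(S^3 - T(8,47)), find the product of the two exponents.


The relation is a^8 = b^47.
Product of exponents = 8 * 47
= 376

376


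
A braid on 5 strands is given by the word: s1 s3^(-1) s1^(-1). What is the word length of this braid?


The word length counts the number of generators (including inverses).
Listing each generator: s1, s3^(-1), s1^(-1)
There are 3 generators in this braid word.

3


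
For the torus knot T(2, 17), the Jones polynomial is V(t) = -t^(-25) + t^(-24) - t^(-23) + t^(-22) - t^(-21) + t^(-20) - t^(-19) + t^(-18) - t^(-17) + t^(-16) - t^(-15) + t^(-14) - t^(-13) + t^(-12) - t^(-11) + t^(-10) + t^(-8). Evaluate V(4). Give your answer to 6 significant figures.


Substituting t = 4 into V(t) = -t^(-25) + t^(-24) - t^(-23) + t^(-22) - t^(-21) + t^(-20) - t^(-19) + t^(-18) - t^(-17) + t^(-16) - t^(-15) + t^(-14) - t^(-13) + t^(-12) - t^(-11) + t^(-10) + t^(-8):
  (-)t^(-25) = -8.88178e-16
  (+)t^(-24) = 3.55271e-15
  (-)t^(-23) = -1.42109e-14
  (+)t^(-22) = 5.68434e-14
  (-)t^(-21) = -2.27374e-13
  (+)t^(-20) = 9.09495e-13
  (-)t^(-19) = -3.63798e-12
  (+)t^(-18) = 1.45519e-11
  (-)t^(-17) = -5.82077e-11
  (+)t^(-16) = 2.32831e-10
  (-)t^(-15) = -9.31323e-10
  (+)t^(-14) = 3.72529e-09
  (-)t^(-13) = -1.49012e-08
  (+)t^(-12) = 5.96046e-08
  (-)t^(-11) = -2.38419e-07
  (+)t^(-10) = 9.53674e-07
  (+)t^(-8) = 1.52588e-05
Sum = (-8.88178e-16) + (3.55271e-15) + (-1.42109e-14) + (5.68434e-14) + (-2.27374e-13) + (9.09495e-13) + (-3.63798e-12) + (1.45519e-11) + (-5.82077e-11) + (2.32831e-10) + (-9.31323e-10) + (3.72529e-09) + (-1.49012e-08) + (5.96046e-08) + (-2.38419e-07) + (9.53674e-07) + (1.52588e-05)
= 1.602172852e-05
Rounded to 6 significant figures: 1.60217e-05

1.60217e-05


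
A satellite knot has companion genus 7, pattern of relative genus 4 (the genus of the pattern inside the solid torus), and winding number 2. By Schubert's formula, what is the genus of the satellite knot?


Schubert: g(satellite) = g_rel(pattern) + |winding| * g(companion),
where g_rel(pattern) is the genus of the pattern relative to the solid torus.
= 4 + 2 * 7
= 4 + 14 = 18

18


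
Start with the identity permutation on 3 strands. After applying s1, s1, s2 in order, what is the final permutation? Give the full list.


Starting with identity [1, 2, 3].
Apply generators in sequence:
  After s1: [2, 1, 3]
  After s1: [1, 2, 3]
  After s2: [1, 3, 2]
Final permutation: [1, 3, 2]

[1, 3, 2]


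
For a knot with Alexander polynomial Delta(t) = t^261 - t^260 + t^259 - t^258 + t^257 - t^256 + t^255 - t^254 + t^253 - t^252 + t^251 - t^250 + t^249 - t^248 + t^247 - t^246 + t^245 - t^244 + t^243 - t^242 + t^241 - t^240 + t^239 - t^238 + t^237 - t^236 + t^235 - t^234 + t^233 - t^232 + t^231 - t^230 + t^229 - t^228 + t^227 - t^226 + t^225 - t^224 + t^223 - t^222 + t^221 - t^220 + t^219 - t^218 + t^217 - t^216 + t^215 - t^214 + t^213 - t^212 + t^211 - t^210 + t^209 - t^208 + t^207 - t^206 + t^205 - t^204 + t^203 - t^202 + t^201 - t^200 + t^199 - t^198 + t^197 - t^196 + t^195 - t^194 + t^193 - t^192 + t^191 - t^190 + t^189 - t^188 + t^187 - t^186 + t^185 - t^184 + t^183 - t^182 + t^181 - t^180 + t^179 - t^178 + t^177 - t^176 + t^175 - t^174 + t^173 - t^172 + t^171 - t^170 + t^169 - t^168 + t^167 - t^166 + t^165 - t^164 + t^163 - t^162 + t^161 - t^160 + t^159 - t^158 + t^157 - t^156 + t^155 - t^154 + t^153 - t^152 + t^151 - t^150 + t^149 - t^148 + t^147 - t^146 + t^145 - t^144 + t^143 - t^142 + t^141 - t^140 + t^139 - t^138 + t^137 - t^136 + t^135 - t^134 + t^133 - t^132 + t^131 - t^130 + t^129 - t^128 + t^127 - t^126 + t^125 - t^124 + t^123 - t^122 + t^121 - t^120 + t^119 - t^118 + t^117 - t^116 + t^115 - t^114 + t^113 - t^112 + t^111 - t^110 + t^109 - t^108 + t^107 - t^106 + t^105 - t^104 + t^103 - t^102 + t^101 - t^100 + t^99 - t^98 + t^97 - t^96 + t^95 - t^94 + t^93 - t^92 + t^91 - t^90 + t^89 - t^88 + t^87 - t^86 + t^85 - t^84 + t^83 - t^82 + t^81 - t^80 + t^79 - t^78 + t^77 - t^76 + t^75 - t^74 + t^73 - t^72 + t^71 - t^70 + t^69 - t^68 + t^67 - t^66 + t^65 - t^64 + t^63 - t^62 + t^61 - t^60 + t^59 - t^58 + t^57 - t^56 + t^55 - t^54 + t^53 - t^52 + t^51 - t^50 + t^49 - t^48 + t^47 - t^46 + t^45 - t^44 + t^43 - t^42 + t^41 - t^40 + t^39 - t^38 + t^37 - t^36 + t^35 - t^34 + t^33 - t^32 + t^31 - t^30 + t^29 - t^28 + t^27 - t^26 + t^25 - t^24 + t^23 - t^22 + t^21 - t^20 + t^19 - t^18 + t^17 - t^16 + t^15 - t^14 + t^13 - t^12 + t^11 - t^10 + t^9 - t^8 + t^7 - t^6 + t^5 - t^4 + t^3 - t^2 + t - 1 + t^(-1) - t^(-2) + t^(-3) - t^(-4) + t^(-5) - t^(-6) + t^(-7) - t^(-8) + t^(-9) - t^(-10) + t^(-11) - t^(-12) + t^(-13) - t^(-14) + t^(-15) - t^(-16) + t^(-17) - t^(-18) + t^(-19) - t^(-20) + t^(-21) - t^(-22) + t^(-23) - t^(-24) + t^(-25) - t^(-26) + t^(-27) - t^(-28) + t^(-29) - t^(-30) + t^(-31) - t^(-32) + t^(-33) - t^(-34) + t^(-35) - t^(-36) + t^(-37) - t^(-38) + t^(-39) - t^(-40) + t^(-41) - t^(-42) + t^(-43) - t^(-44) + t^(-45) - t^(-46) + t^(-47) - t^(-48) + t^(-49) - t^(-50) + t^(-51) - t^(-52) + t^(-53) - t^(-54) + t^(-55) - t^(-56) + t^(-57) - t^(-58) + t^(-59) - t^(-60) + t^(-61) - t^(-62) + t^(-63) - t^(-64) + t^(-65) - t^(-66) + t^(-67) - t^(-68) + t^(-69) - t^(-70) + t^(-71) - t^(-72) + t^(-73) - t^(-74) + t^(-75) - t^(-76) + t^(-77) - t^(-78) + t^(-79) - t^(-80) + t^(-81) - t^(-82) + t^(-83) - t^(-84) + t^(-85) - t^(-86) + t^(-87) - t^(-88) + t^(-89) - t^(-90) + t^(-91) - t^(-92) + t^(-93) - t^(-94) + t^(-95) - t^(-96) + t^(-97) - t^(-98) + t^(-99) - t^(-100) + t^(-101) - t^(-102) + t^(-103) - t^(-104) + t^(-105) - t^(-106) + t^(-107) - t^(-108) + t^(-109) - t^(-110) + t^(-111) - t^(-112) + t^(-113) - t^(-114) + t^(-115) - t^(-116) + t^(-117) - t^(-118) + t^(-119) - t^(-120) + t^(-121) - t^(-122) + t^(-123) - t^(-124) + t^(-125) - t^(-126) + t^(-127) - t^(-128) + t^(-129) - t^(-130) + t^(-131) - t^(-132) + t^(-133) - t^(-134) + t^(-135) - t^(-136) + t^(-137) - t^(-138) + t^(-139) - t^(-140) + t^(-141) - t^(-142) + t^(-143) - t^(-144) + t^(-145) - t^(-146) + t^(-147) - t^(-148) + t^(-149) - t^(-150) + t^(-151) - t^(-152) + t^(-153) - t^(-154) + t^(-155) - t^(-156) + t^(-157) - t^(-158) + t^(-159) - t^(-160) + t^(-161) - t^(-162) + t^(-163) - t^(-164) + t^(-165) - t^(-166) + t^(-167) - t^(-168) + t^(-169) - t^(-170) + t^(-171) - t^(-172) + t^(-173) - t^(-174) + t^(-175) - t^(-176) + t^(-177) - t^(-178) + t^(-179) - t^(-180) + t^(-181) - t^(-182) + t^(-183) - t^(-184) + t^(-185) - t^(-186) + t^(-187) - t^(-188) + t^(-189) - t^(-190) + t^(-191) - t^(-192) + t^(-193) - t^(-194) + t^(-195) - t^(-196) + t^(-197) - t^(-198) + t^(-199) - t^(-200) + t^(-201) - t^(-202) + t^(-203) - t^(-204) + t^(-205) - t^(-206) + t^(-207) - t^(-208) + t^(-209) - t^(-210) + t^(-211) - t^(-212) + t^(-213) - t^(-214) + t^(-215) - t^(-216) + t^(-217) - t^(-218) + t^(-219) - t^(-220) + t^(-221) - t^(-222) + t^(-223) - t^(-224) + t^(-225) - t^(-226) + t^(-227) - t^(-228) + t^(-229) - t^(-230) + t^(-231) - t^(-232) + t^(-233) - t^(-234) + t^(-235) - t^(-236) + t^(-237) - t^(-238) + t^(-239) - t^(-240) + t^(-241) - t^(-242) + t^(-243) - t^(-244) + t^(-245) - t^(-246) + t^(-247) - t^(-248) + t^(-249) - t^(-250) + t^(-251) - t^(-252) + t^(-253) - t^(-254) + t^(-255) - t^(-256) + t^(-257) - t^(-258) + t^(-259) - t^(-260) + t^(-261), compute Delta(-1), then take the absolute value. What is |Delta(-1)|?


Step 1: The polynomial has 523 terms with alternating signs, exponents from 261 down to -261.
Step 2: Substitute t = -1. The i-th term has coefficient (-1)^i and exponent (m-i),
  so its value is (-1)^i * (-1)^(m-i) = (-1)^m = -1 for every i.
Step 3: All 523 terms equal -1, so Delta(-1) = 523 * (-1) = -523
Step 4: |Delta(-1)| = 523

523


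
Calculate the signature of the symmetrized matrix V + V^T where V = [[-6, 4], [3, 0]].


Step 1: V + V^T = [[-12, 7], [7, 0]]
Step 2: trace = -12, det = -49
Step 3: Discriminant = (-12)^2 - 4*(-49) = 340
Step 4: Eigenvalues: 3.21954, -15.2195
Step 5: Signature = (# positive eigenvalues) - (# negative eigenvalues) = 0

0


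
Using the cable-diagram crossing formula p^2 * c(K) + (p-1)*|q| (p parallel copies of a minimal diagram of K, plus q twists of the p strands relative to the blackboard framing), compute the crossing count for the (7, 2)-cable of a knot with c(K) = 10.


Step 1: Each of the c(K) crossings of the companion diagram becomes p*p = p^2 crossings among the p parallel strands, and each of the |q| twists s_1 s_2 ... s_(p-1) adds (p-1) crossings.
  Crossings = p^2 * c(K) + (p-1)*|q|
Step 2: = 7^2 * 10 + (7-1)*2
Step 3: = 49*10 + 6*2
Step 4: = 490 + 12 = 502

502


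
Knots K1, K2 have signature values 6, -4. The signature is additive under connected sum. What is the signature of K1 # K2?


The signature is additive under connected sum.
signature(K1 # K2) = (6) + (-4)
= 2

2


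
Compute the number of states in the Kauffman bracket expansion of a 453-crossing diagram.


Each crossing contributes 2 choices (A-smoothing or B-smoothing).
Total states = 2^453 = 23258839177459420497578361852416145099316523541994177929007686373780457219628733546438113622840434097944400691400517693873107252115668992

23258839177459420497578361852416145099316523541994177929007686373780457219628733546438113622840434097944400691400517693873107252115668992


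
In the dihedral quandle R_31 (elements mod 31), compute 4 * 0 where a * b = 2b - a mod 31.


4 * 0 = 2*0 - 4 mod 31
= 0 - 4 mod 31
= -4 mod 31 = 27

27


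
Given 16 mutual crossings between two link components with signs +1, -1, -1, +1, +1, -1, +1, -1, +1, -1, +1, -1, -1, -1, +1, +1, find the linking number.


Step 1: Count positive crossings: 8
Step 2: Count negative crossings: 8
Step 3: Sum of signs = 8 - 8 = 0
Step 4: Linking number = sum/2 = 0/2 = 0

0


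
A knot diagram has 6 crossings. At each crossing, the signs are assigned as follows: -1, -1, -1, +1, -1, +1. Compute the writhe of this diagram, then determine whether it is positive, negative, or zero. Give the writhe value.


Step 1: Count positive crossings (+1).
Positive crossings: 2
Step 2: Count negative crossings (-1).
Negative crossings: 4
Step 3: Writhe = (positive) - (negative)
w = 2 - 4 = -2
Step 4: |w| = 2, and w is negative

-2


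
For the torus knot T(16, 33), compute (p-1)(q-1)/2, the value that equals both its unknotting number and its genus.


For a torus knot T(p,q), both the unknotting number and genus equal (p-1)(q-1)/2.
= (16-1)(33-1)/2
= 15*32/2
= 480/2 = 240

240


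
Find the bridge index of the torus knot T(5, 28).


The bridge number of T(p,q) is min(p,q).
min(5, 28) = 5

5


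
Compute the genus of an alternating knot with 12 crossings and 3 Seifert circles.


For alternating knots, g = (c - s + 1)/2.
= (12 - 3 + 1)/2
= 10/2 = 5

5


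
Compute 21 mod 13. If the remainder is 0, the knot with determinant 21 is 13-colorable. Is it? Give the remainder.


Step 1: A knot is p-colorable if and only if p divides its determinant.
Step 2: Compute 21 mod 13.
21 = 1 * 13 + 8
Step 3: 21 mod 13 = 8
Step 4: The knot is 13-colorable: no

8


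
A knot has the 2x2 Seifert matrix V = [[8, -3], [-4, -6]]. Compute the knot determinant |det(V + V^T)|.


Step 1: Form V + V^T where V = [[8, -3], [-4, -6]]
  V^T = [[8, -4], [-3, -6]]
  V + V^T = [[16, -7], [-7, -12]]
Step 2: det(V + V^T) = 16*(-12) - (-7)*(-7)
  = -192 - 49 = -241
Step 3: Knot determinant = |det(V + V^T)| = |-241| = 241

241


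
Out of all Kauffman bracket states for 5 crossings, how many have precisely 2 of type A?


We choose which 2 of 5 crossings get A-smoothings.
C(5, 2) = 5! / (2! * 3!)
= 10

10


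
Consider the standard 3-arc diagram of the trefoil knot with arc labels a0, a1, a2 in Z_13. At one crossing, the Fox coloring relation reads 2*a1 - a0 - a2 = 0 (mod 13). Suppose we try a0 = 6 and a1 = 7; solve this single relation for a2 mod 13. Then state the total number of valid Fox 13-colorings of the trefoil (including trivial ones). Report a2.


Step 1: Apply the given crossing relation 2*a1 - a0 - a2 = 0 (mod 13).
  a2 = 2*a1 - a0 mod 13
  a2 = 2*7 - 6 mod 13
  a2 = 14 - 6 mod 13
  a2 = 8 mod 13 = 8
Step 2: The trefoil has determinant 3.
  Number of Fox p-colorings (p prime) is p^2 if p = 3, else p.
  Since 13 does not divide 3, only trivial (constant) colorings exist.
  (So the trial a0 = 6, a1 = 7 with a0 != a1 does NOT extend to a valid coloring of the whole trefoil: the other two crossing relations require 3*(a1 - a0) = 0 (mod 13), which fails.)
  Total colorings = 13
Step 3: a2 = 8, total Fox 13-colorings = 13

8


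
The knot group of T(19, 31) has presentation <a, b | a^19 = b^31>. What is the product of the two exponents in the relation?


The relation is a^19 = b^31.
Product of exponents = 19 * 31
= 589

589


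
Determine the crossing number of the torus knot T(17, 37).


For a torus knot T(p, q) with gcd(p,q)=1,
the crossing number is min(p*(q-1), q*(p-1)).
p*(q-1) = 17*36 = 612
q*(p-1) = 37*16 = 592
min(612, 592) = 592

592


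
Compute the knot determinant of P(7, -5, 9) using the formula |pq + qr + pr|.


Step 1: Compute pq + qr + pr.
pq = 7*(-5) = -35
qr = (-5)*9 = -45
pr = 7*9 = 63
pq + qr + pr = -35 + (-45) + 63 = -17
Step 2: Take absolute value.
det(P(7,-5,9)) = |-17| = 17

17


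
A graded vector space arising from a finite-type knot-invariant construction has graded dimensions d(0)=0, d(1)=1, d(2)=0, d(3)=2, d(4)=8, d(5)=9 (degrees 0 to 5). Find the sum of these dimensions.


Total dimension = d(0) + d(1) + ... + d(5)
= 0 + 1 + 0 + 2 + 8 + 9
= 20

20


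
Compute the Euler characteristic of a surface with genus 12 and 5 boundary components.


chi = 2 - 2g - b
= 2 - 2*12 - 5
= 2 - 24 - 5 = -27

-27


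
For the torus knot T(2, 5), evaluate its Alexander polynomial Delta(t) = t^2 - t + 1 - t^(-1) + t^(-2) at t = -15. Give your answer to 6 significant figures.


Substituting t = -15 into Delta(t) = t^2 - t + 1 - t^(-1) + t^(-2):
Term values: (225) + (15) + (1) + (0.0666667) + (0.00444444)
Sum = 241.0711111
Rounded to 6 significant figures: 241.071

241.071


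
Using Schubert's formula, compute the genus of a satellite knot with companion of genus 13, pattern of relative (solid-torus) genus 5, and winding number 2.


Schubert: g(satellite) = g_rel(pattern) + |winding| * g(companion),
where g_rel(pattern) is the genus of the pattern relative to the solid torus.
= 5 + 2 * 13
= 5 + 26 = 31

31


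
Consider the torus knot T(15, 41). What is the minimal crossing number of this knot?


For a torus knot T(p, q) with gcd(p,q)=1,
the crossing number is min(p*(q-1), q*(p-1)).
p*(q-1) = 15*40 = 600
q*(p-1) = 41*14 = 574
min(600, 574) = 574

574
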